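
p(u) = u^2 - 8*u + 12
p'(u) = 2*u - 8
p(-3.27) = 48.85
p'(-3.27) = -14.54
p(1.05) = 4.70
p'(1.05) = -5.90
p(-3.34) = 49.88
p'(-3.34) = -14.68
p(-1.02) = 21.20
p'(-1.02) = -10.04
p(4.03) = -4.00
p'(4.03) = 0.06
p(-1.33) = 24.41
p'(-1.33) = -10.66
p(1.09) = 4.47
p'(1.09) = -5.82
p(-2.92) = 43.89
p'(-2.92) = -13.84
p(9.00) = 21.00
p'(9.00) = 10.00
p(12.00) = 60.00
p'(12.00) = 16.00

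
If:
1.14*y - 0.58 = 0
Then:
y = 0.51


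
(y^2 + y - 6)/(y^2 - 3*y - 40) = (-y^2 - y + 6)/(-y^2 + 3*y + 40)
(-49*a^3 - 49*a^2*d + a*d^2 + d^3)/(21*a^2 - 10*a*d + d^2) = (-7*a^2 - 8*a*d - d^2)/(3*a - d)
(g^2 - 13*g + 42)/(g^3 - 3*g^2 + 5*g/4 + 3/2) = 4*(g^2 - 13*g + 42)/(4*g^3 - 12*g^2 + 5*g + 6)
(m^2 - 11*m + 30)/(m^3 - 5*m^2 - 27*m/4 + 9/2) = 4*(m - 5)/(4*m^2 + 4*m - 3)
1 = 1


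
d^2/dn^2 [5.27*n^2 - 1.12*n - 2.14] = 10.5400000000000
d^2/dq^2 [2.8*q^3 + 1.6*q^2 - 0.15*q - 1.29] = 16.8*q + 3.2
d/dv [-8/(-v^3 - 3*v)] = 24*(-v^2 - 1)/(v^2*(v^2 + 3)^2)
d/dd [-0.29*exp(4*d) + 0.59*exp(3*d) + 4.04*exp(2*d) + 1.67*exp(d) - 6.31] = (-1.16*exp(3*d) + 1.77*exp(2*d) + 8.08*exp(d) + 1.67)*exp(d)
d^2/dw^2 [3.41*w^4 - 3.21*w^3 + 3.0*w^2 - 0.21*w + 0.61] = 40.92*w^2 - 19.26*w + 6.0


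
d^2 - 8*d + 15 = (d - 5)*(d - 3)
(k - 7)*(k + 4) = k^2 - 3*k - 28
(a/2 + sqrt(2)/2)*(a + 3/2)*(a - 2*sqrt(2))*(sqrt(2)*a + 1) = sqrt(2)*a^4/2 - a^3/2 + 3*sqrt(2)*a^3/4 - 5*sqrt(2)*a^2/2 - 3*a^2/4 - 15*sqrt(2)*a/4 - 2*a - 3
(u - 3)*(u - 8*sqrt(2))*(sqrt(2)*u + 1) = sqrt(2)*u^3 - 15*u^2 - 3*sqrt(2)*u^2 - 8*sqrt(2)*u + 45*u + 24*sqrt(2)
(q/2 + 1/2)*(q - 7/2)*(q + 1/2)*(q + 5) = q^4/2 + 3*q^3/2 - 59*q^2/8 - 51*q/4 - 35/8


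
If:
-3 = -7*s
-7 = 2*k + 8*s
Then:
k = -73/14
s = 3/7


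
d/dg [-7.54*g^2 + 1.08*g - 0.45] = 1.08 - 15.08*g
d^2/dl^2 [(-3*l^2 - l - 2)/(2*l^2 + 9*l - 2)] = 20*(5*l^3 - 6*l^2 - 12*l - 20)/(8*l^6 + 108*l^5 + 462*l^4 + 513*l^3 - 462*l^2 + 108*l - 8)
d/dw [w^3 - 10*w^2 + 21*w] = 3*w^2 - 20*w + 21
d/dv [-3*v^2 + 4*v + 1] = 4 - 6*v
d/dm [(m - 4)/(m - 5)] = -1/(m - 5)^2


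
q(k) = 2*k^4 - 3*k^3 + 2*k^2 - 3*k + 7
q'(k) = 8*k^3 - 9*k^2 + 4*k - 3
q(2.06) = 19.10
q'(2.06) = 36.98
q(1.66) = 8.99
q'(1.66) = 15.43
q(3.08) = 109.06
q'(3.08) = 157.69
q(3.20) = 129.29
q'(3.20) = 179.78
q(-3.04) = 289.70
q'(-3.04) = -323.09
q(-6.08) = 3506.47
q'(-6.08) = -2158.06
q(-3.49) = 466.07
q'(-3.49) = -466.65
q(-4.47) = 1126.79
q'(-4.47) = -915.23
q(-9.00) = 15505.00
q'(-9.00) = -6600.00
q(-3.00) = 277.00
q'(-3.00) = -312.00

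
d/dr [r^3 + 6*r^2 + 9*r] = 3*r^2 + 12*r + 9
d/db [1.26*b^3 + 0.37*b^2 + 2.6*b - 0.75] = 3.78*b^2 + 0.74*b + 2.6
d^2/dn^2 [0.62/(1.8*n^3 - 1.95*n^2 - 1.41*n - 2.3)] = ((2.418 - 6.696*n)*(-1.8*n^3 + 1.95*n^2 + 1.41*n + 2.3) - 0.62*(-10.8*n^2 + 7.8*n + 2.82)*(-5.4*n^2 + 3.9*n + 1.41))/(-1.8*n^3 + 1.95*n^2 + 1.41*n + 2.3)^3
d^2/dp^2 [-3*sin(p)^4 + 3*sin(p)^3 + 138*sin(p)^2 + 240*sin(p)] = 48*sin(p)^4 - 27*sin(p)^3 - 588*sin(p)^2 - 222*sin(p) + 276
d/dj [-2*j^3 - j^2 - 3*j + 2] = -6*j^2 - 2*j - 3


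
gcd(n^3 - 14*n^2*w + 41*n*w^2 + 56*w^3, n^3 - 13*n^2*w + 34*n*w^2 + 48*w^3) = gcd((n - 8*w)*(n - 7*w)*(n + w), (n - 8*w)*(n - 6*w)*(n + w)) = -n^2 + 7*n*w + 8*w^2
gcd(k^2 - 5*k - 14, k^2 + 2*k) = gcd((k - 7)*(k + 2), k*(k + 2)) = k + 2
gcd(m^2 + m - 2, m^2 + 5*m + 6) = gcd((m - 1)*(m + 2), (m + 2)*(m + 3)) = m + 2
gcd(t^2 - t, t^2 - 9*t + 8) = t - 1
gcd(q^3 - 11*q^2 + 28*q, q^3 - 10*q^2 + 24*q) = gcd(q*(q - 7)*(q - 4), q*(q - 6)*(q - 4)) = q^2 - 4*q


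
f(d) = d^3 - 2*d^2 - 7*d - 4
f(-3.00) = -28.00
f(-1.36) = -0.69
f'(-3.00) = 32.00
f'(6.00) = 77.00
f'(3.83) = 21.69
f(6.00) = 98.00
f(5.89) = 89.72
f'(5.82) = 71.34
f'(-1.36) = 3.99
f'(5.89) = 73.52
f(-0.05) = -3.66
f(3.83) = -3.97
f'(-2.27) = 17.54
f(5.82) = 84.65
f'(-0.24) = -5.87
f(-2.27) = -10.11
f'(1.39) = -6.76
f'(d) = 3*d^2 - 4*d - 7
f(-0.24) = -2.45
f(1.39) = -14.91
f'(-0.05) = -6.79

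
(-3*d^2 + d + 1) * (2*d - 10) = -6*d^3 + 32*d^2 - 8*d - 10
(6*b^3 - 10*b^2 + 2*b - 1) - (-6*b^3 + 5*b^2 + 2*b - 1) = 12*b^3 - 15*b^2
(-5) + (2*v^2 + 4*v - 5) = 2*v^2 + 4*v - 10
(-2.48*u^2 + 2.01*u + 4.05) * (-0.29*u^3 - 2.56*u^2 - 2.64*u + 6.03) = 0.7192*u^5 + 5.7659*u^4 + 0.2271*u^3 - 30.6288*u^2 + 1.4283*u + 24.4215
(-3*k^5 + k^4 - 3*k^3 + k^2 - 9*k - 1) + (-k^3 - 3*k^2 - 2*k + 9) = -3*k^5 + k^4 - 4*k^3 - 2*k^2 - 11*k + 8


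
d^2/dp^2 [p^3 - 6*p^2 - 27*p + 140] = 6*p - 12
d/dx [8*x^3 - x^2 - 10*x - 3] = 24*x^2 - 2*x - 10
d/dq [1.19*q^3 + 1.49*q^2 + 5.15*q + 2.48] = 3.57*q^2 + 2.98*q + 5.15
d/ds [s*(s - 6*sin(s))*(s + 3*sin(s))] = -3*s^2*cos(s) + 3*s^2 - 6*s*sin(s) - 18*s*sin(2*s) - 18*sin(s)^2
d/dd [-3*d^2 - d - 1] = -6*d - 1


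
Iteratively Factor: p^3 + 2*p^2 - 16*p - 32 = (p + 4)*(p^2 - 2*p - 8) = (p + 2)*(p + 4)*(p - 4)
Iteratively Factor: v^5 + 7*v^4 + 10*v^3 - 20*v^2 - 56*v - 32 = (v + 2)*(v^4 + 5*v^3 - 20*v - 16) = (v + 1)*(v + 2)*(v^3 + 4*v^2 - 4*v - 16) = (v + 1)*(v + 2)^2*(v^2 + 2*v - 8) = (v - 2)*(v + 1)*(v + 2)^2*(v + 4)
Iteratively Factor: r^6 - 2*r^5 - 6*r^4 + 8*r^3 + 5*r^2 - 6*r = (r + 1)*(r^5 - 3*r^4 - 3*r^3 + 11*r^2 - 6*r) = (r - 3)*(r + 1)*(r^4 - 3*r^2 + 2*r) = (r - 3)*(r - 1)*(r + 1)*(r^3 + r^2 - 2*r) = r*(r - 3)*(r - 1)*(r + 1)*(r^2 + r - 2) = r*(r - 3)*(r - 1)^2*(r + 1)*(r + 2)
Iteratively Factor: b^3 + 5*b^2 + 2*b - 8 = (b - 1)*(b^2 + 6*b + 8) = (b - 1)*(b + 4)*(b + 2)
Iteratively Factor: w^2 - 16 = (w + 4)*(w - 4)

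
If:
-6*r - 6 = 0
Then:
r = -1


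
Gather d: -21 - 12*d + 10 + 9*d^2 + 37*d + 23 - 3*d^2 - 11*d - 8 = 6*d^2 + 14*d + 4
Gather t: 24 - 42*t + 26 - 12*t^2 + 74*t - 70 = -12*t^2 + 32*t - 20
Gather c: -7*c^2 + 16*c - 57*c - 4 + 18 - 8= -7*c^2 - 41*c + 6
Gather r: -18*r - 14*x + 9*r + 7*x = -9*r - 7*x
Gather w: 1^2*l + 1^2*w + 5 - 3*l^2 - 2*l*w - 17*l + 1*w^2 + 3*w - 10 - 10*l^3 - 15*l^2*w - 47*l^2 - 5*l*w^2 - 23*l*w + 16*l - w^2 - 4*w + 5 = -10*l^3 - 50*l^2 - 5*l*w^2 + w*(-15*l^2 - 25*l)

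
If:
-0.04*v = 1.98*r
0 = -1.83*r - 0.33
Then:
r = -0.18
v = 8.93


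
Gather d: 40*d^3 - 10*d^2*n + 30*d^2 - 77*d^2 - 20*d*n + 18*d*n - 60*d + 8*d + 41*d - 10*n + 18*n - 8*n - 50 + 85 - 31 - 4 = 40*d^3 + d^2*(-10*n - 47) + d*(-2*n - 11)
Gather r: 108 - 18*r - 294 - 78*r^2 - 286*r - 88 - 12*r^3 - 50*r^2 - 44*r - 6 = -12*r^3 - 128*r^2 - 348*r - 280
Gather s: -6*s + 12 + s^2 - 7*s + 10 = s^2 - 13*s + 22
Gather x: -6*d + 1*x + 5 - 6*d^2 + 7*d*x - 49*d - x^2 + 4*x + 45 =-6*d^2 - 55*d - x^2 + x*(7*d + 5) + 50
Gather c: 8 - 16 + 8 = 0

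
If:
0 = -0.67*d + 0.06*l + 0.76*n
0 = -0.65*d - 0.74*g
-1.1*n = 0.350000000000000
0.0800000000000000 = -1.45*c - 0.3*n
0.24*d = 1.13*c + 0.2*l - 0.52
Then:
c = 0.01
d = -0.15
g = 0.13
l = 2.36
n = -0.32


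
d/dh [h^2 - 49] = 2*h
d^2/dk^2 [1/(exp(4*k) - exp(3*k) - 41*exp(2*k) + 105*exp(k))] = ((-16*exp(3*k) + 9*exp(2*k) + 164*exp(k) - 105)*(exp(3*k) - exp(2*k) - 41*exp(k) + 105) + 2*(4*exp(3*k) - 3*exp(2*k) - 82*exp(k) + 105)^2)*exp(-k)/(exp(3*k) - exp(2*k) - 41*exp(k) + 105)^3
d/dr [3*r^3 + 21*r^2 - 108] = 3*r*(3*r + 14)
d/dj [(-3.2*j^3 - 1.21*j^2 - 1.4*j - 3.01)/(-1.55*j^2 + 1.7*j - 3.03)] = (4.96*j^4 - 10.88*j^3 + 24.861*j^2 - 1.9984*j + 9.359)/(2.4025*j^4 - 5.27*j^3 + 12.283*j^2 - 10.302*j + 9.1809)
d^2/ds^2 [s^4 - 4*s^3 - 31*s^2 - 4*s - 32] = 12*s^2 - 24*s - 62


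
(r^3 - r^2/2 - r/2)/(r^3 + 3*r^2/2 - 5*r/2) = (2*r + 1)/(2*r + 5)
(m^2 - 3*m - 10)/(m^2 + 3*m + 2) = (m - 5)/(m + 1)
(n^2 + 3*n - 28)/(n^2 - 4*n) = (n + 7)/n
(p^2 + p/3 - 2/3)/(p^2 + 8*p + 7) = (p - 2/3)/(p + 7)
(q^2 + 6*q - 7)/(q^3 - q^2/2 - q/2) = 2*(q + 7)/(q*(2*q + 1))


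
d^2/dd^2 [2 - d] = 0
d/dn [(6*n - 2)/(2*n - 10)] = -14/(n - 5)^2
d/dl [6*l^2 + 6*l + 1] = 12*l + 6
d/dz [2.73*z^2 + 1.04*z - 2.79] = 5.46*z + 1.04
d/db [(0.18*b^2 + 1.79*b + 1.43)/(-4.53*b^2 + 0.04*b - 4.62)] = (8.1159*b^2 + 11.2926*b - 8.327)/(20.5209*b^4 - 0.3624*b^3 + 41.8588*b^2 - 0.3696*b + 21.3444)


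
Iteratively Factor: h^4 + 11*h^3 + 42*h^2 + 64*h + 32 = (h + 4)*(h^3 + 7*h^2 + 14*h + 8) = (h + 2)*(h + 4)*(h^2 + 5*h + 4) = (h + 2)*(h + 4)^2*(h + 1)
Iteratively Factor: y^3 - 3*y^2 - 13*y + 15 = (y + 3)*(y^2 - 6*y + 5) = (y - 5)*(y + 3)*(y - 1)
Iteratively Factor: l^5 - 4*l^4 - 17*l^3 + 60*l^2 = (l + 4)*(l^4 - 8*l^3 + 15*l^2) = l*(l + 4)*(l^3 - 8*l^2 + 15*l) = l*(l - 5)*(l + 4)*(l^2 - 3*l) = l^2*(l - 5)*(l + 4)*(l - 3)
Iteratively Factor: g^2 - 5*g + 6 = (g - 3)*(g - 2)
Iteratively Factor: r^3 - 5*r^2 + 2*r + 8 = (r + 1)*(r^2 - 6*r + 8) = (r - 2)*(r + 1)*(r - 4)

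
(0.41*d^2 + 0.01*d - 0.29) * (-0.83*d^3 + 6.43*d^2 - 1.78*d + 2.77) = -0.3403*d^5 + 2.628*d^4 - 0.4248*d^3 - 0.7468*d^2 + 0.5439*d - 0.8033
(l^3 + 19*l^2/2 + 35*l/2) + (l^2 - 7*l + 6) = l^3 + 21*l^2/2 + 21*l/2 + 6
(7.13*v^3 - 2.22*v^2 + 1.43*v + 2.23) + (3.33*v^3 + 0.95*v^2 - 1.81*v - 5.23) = 10.46*v^3 - 1.27*v^2 - 0.38*v - 3.0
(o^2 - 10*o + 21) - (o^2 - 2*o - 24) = 45 - 8*o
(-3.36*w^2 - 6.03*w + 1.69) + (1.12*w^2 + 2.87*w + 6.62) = -2.24*w^2 - 3.16*w + 8.31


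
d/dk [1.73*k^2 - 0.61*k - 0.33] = 3.46*k - 0.61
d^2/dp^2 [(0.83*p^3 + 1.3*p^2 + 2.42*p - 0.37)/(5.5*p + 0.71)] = (50.215*p^3 + 19.4469*p^2 + 2.51041799999999*p - 39.97454)/(166.375*p^3 + 64.4325*p^2 + 8.31765*p + 0.357911)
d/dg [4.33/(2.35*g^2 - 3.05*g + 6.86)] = (13.2065 - 20.351*g)/(2.35*g^2 - 3.05*g + 6.86)^2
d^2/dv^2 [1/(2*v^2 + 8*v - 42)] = (-v^2 - 4*v + 4*(v + 2)^2 + 21)/(v^2 + 4*v - 21)^3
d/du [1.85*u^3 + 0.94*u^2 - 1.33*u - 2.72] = 5.55*u^2 + 1.88*u - 1.33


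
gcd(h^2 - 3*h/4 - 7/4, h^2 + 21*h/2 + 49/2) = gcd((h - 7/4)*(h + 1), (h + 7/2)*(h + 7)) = 1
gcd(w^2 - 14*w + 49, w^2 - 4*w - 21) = w - 7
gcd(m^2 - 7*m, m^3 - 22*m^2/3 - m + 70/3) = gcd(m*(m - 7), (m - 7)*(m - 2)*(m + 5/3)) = m - 7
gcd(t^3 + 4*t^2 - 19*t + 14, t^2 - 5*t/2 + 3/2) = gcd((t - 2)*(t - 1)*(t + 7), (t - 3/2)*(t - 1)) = t - 1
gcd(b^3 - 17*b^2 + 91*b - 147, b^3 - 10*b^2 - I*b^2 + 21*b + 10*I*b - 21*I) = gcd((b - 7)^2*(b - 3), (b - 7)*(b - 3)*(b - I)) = b^2 - 10*b + 21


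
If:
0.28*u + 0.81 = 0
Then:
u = -2.89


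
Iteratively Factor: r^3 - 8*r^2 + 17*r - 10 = (r - 2)*(r^2 - 6*r + 5) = (r - 5)*(r - 2)*(r - 1)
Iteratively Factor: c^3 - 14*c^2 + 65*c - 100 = (c - 5)*(c^2 - 9*c + 20) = (c - 5)*(c - 4)*(c - 5)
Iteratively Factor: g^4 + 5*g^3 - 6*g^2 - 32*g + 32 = (g + 4)*(g^3 + g^2 - 10*g + 8) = (g + 4)^2*(g^2 - 3*g + 2) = (g - 2)*(g + 4)^2*(g - 1)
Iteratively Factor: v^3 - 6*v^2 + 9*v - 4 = (v - 1)*(v^2 - 5*v + 4) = (v - 4)*(v - 1)*(v - 1)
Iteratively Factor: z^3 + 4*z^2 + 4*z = (z)*(z^2 + 4*z + 4) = z*(z + 2)*(z + 2)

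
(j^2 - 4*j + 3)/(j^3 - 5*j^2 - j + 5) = (j - 3)/(j^2 - 4*j - 5)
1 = 1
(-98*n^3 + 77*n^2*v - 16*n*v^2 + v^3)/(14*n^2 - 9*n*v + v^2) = -7*n + v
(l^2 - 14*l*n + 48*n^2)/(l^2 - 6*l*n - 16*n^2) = (l - 6*n)/(l + 2*n)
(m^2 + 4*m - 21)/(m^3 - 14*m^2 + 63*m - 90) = (m + 7)/(m^2 - 11*m + 30)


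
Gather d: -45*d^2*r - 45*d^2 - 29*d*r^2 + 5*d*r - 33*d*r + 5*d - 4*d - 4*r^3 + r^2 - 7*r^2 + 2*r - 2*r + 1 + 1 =d^2*(-45*r - 45) + d*(-29*r^2 - 28*r + 1) - 4*r^3 - 6*r^2 + 2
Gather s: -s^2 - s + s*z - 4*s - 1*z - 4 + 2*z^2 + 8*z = -s^2 + s*(z - 5) + 2*z^2 + 7*z - 4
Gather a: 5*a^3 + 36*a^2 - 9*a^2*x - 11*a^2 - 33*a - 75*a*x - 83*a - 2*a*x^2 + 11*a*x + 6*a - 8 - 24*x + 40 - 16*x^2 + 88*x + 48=5*a^3 + a^2*(25 - 9*x) + a*(-2*x^2 - 64*x - 110) - 16*x^2 + 64*x + 80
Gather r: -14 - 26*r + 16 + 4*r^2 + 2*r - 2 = 4*r^2 - 24*r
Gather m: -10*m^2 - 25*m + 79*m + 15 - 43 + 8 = -10*m^2 + 54*m - 20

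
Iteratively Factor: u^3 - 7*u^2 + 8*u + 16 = (u - 4)*(u^2 - 3*u - 4) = (u - 4)*(u + 1)*(u - 4)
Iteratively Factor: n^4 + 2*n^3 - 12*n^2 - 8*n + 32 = (n + 2)*(n^3 - 12*n + 16) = (n + 2)*(n + 4)*(n^2 - 4*n + 4) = (n - 2)*(n + 2)*(n + 4)*(n - 2)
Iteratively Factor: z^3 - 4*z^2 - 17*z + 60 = (z - 5)*(z^2 + z - 12) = (z - 5)*(z + 4)*(z - 3)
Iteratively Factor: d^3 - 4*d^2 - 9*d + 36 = (d - 4)*(d^2 - 9) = (d - 4)*(d - 3)*(d + 3)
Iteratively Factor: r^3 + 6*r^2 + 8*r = (r + 2)*(r^2 + 4*r) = (r + 2)*(r + 4)*(r)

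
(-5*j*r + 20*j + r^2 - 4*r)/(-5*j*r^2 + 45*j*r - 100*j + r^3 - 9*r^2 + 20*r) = 1/(r - 5)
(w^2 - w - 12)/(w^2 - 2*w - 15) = (w - 4)/(w - 5)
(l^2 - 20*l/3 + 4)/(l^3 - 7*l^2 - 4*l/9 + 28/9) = 3*(l - 6)/(3*l^2 - 19*l - 14)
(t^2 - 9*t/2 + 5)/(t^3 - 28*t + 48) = (t - 5/2)/(t^2 + 2*t - 24)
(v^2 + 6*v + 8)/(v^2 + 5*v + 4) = (v + 2)/(v + 1)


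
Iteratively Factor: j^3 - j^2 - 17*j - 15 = (j + 1)*(j^2 - 2*j - 15) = (j + 1)*(j + 3)*(j - 5)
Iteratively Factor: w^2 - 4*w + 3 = (w - 3)*(w - 1)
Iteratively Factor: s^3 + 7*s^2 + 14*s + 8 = (s + 2)*(s^2 + 5*s + 4) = (s + 1)*(s + 2)*(s + 4)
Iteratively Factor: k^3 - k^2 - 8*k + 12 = (k - 2)*(k^2 + k - 6) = (k - 2)*(k + 3)*(k - 2)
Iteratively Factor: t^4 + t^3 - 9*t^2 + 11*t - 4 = (t - 1)*(t^3 + 2*t^2 - 7*t + 4) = (t - 1)^2*(t^2 + 3*t - 4) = (t - 1)^3*(t + 4)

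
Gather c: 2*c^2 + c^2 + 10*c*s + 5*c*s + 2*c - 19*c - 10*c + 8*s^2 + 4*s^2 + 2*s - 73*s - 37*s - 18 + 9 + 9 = 3*c^2 + c*(15*s - 27) + 12*s^2 - 108*s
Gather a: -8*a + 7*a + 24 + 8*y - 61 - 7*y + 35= -a + y - 2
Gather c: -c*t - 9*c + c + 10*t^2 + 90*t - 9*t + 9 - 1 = c*(-t - 8) + 10*t^2 + 81*t + 8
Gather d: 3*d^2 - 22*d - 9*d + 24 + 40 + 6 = 3*d^2 - 31*d + 70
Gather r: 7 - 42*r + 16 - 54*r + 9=32 - 96*r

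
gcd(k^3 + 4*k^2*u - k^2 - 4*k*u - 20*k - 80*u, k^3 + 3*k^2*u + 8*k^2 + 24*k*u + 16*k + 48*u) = k + 4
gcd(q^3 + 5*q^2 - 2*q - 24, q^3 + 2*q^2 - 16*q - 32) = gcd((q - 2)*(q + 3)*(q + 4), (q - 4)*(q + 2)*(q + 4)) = q + 4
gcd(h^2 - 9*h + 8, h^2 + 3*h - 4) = h - 1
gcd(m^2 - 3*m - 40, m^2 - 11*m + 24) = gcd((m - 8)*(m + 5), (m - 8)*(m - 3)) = m - 8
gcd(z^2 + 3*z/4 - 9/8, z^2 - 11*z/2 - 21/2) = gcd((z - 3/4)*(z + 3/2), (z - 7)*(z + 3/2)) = z + 3/2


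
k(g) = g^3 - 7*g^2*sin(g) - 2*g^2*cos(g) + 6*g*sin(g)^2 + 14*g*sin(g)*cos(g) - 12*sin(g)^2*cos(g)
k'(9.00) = 838.29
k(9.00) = 606.65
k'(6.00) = -99.45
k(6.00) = 196.66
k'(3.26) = 175.04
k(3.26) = 70.33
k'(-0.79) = -2.71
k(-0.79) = 0.61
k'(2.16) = -5.56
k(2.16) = -12.29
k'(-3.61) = 117.77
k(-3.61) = -46.85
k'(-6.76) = -227.07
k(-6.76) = -215.50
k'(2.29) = 5.60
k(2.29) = -12.34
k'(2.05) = -11.77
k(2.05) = -11.31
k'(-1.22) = -5.01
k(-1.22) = 2.37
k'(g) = 2*g^2*sin(g) - 7*g^2*cos(g) + 3*g^2 - 14*g*sin(g)^2 + 12*g*sin(g)*cos(g) - 14*g*sin(g) + 14*g*cos(g)^2 - 4*g*cos(g) + 12*sin(g)^3 + 6*sin(g)^2 - 24*sin(g)*cos(g)^2 + 14*sin(g)*cos(g)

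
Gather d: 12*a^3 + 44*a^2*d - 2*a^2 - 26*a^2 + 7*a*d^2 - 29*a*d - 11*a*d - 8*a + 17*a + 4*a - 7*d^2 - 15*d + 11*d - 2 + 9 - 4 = 12*a^3 - 28*a^2 + 13*a + d^2*(7*a - 7) + d*(44*a^2 - 40*a - 4) + 3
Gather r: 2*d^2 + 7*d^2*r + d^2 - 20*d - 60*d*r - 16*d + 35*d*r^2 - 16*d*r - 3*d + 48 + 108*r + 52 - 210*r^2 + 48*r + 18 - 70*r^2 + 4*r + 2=3*d^2 - 39*d + r^2*(35*d - 280) + r*(7*d^2 - 76*d + 160) + 120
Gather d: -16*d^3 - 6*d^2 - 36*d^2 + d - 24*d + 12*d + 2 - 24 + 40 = -16*d^3 - 42*d^2 - 11*d + 18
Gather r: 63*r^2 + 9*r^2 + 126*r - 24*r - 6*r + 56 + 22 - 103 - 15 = 72*r^2 + 96*r - 40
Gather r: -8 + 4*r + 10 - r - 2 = 3*r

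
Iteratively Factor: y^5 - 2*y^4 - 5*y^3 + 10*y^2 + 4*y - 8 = (y - 2)*(y^4 - 5*y^2 + 4) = (y - 2)*(y + 2)*(y^3 - 2*y^2 - y + 2) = (y - 2)*(y - 1)*(y + 2)*(y^2 - y - 2) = (y - 2)*(y - 1)*(y + 1)*(y + 2)*(y - 2)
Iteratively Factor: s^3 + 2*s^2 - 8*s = (s)*(s^2 + 2*s - 8) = s*(s - 2)*(s + 4)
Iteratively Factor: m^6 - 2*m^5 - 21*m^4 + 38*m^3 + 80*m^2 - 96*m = (m)*(m^5 - 2*m^4 - 21*m^3 + 38*m^2 + 80*m - 96) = m*(m + 2)*(m^4 - 4*m^3 - 13*m^2 + 64*m - 48) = m*(m - 3)*(m + 2)*(m^3 - m^2 - 16*m + 16) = m*(m - 3)*(m - 1)*(m + 2)*(m^2 - 16) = m*(m - 4)*(m - 3)*(m - 1)*(m + 2)*(m + 4)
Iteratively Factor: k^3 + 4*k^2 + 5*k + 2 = (k + 1)*(k^2 + 3*k + 2) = (k + 1)^2*(k + 2)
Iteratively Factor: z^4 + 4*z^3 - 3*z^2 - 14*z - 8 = (z + 4)*(z^3 - 3*z - 2) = (z - 2)*(z + 4)*(z^2 + 2*z + 1) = (z - 2)*(z + 1)*(z + 4)*(z + 1)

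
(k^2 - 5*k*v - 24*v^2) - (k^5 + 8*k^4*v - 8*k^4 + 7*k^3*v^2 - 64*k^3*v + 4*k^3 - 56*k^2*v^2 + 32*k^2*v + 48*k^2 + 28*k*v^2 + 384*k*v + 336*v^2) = -k^5 - 8*k^4*v + 8*k^4 - 7*k^3*v^2 + 64*k^3*v - 4*k^3 + 56*k^2*v^2 - 32*k^2*v - 47*k^2 - 28*k*v^2 - 389*k*v - 360*v^2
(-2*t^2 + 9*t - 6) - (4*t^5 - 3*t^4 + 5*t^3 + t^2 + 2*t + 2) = -4*t^5 + 3*t^4 - 5*t^3 - 3*t^2 + 7*t - 8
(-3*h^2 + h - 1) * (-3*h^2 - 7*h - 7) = 9*h^4 + 18*h^3 + 17*h^2 + 7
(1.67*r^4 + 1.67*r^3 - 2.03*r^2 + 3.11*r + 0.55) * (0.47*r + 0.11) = 0.7849*r^5 + 0.9686*r^4 - 0.7704*r^3 + 1.2384*r^2 + 0.6006*r + 0.0605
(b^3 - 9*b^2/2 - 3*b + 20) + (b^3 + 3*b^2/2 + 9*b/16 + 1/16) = 2*b^3 - 3*b^2 - 39*b/16 + 321/16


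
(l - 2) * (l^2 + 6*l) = l^3 + 4*l^2 - 12*l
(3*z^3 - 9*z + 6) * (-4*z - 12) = -12*z^4 - 36*z^3 + 36*z^2 + 84*z - 72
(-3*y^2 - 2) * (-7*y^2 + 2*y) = 21*y^4 - 6*y^3 + 14*y^2 - 4*y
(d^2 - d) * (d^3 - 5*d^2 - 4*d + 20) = d^5 - 6*d^4 + d^3 + 24*d^2 - 20*d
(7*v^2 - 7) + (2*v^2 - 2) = 9*v^2 - 9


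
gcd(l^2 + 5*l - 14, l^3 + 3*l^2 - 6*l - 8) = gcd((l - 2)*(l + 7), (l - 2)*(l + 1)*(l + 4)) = l - 2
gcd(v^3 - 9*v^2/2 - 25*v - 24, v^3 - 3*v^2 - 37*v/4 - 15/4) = v + 3/2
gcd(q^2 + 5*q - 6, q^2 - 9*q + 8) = q - 1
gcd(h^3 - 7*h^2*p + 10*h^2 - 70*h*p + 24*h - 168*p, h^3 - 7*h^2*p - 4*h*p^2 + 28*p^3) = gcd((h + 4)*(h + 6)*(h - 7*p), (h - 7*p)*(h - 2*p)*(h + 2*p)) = -h + 7*p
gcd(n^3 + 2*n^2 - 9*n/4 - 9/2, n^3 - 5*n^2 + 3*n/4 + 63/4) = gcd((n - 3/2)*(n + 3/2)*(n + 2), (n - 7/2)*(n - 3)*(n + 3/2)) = n + 3/2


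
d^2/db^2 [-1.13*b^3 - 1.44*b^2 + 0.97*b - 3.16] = -6.78*b - 2.88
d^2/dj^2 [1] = 0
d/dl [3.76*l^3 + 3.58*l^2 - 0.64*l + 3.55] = 11.28*l^2 + 7.16*l - 0.64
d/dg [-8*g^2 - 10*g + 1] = -16*g - 10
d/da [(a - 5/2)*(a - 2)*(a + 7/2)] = 3*a^2 - 2*a - 43/4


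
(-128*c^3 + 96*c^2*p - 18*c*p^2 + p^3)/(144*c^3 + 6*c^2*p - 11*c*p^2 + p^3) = (16*c^2 - 10*c*p + p^2)/(-18*c^2 - 3*c*p + p^2)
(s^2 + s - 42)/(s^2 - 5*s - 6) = (s + 7)/(s + 1)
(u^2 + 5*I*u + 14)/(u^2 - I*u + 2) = (u + 7*I)/(u + I)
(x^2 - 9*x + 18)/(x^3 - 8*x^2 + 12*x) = (x - 3)/(x*(x - 2))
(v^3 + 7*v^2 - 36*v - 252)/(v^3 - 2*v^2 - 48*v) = (v^2 + v - 42)/(v*(v - 8))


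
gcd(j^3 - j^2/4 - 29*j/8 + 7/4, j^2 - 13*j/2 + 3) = j - 1/2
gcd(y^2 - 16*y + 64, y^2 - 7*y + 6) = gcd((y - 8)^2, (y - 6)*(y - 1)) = 1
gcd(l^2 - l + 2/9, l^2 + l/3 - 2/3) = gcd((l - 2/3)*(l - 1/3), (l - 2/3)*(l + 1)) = l - 2/3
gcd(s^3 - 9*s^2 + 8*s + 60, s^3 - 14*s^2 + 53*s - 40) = s - 5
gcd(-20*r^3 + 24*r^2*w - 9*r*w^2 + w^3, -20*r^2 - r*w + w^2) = 5*r - w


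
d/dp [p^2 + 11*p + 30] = 2*p + 11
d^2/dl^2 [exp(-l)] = exp(-l)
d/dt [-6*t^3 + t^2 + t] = -18*t^2 + 2*t + 1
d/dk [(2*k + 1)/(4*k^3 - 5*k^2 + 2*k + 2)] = 2*(-8*k^3 - k^2 + 5*k + 1)/(16*k^6 - 40*k^5 + 41*k^4 - 4*k^3 - 16*k^2 + 8*k + 4)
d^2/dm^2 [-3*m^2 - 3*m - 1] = -6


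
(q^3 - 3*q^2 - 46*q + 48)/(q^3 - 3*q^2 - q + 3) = (q^2 - 2*q - 48)/(q^2 - 2*q - 3)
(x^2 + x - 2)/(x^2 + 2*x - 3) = (x + 2)/(x + 3)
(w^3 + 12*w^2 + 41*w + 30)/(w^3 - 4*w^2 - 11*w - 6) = (w^2 + 11*w + 30)/(w^2 - 5*w - 6)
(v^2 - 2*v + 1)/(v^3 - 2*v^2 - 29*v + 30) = (v - 1)/(v^2 - v - 30)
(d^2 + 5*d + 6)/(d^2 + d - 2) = (d + 3)/(d - 1)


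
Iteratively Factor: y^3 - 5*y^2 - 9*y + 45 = (y - 5)*(y^2 - 9) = (y - 5)*(y - 3)*(y + 3)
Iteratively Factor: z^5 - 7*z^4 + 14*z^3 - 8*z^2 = (z - 1)*(z^4 - 6*z^3 + 8*z^2) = (z - 4)*(z - 1)*(z^3 - 2*z^2) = z*(z - 4)*(z - 1)*(z^2 - 2*z) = z*(z - 4)*(z - 2)*(z - 1)*(z)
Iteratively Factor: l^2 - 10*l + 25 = (l - 5)*(l - 5)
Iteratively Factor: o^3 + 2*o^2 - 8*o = (o - 2)*(o^2 + 4*o) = o*(o - 2)*(o + 4)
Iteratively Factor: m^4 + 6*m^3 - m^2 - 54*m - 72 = (m + 3)*(m^3 + 3*m^2 - 10*m - 24) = (m - 3)*(m + 3)*(m^2 + 6*m + 8) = (m - 3)*(m + 3)*(m + 4)*(m + 2)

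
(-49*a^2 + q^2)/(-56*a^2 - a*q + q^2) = (-7*a + q)/(-8*a + q)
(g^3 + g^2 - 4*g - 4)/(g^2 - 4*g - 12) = (g^2 - g - 2)/(g - 6)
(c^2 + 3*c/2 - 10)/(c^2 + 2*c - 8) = (c - 5/2)/(c - 2)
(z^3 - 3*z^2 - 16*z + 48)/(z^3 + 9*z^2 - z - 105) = (z^2 - 16)/(z^2 + 12*z + 35)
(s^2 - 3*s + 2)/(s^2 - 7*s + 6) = (s - 2)/(s - 6)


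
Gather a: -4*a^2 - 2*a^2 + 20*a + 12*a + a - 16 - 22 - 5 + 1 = -6*a^2 + 33*a - 42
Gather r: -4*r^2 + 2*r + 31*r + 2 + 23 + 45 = -4*r^2 + 33*r + 70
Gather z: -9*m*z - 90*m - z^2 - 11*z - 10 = -90*m - z^2 + z*(-9*m - 11) - 10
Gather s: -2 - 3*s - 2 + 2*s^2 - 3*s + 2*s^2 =4*s^2 - 6*s - 4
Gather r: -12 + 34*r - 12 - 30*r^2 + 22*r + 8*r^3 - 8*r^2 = 8*r^3 - 38*r^2 + 56*r - 24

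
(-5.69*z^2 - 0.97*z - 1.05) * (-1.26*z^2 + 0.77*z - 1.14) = 7.1694*z^4 - 3.1591*z^3 + 7.0627*z^2 + 0.2973*z + 1.197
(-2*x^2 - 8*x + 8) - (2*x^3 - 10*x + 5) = -2*x^3 - 2*x^2 + 2*x + 3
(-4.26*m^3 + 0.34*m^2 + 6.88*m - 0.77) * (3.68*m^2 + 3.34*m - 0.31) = -15.6768*m^5 - 12.9772*m^4 + 27.7746*m^3 + 20.0402*m^2 - 4.7046*m + 0.2387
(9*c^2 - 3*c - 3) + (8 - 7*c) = 9*c^2 - 10*c + 5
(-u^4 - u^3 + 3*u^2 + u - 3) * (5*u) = -5*u^5 - 5*u^4 + 15*u^3 + 5*u^2 - 15*u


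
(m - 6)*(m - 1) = m^2 - 7*m + 6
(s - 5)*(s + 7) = s^2 + 2*s - 35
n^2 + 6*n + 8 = (n + 2)*(n + 4)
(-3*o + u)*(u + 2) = -3*o*u - 6*o + u^2 + 2*u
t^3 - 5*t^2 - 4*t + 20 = (t - 5)*(t - 2)*(t + 2)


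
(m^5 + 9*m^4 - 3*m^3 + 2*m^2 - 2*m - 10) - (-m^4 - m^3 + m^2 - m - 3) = m^5 + 10*m^4 - 2*m^3 + m^2 - m - 7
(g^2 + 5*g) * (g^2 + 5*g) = g^4 + 10*g^3 + 25*g^2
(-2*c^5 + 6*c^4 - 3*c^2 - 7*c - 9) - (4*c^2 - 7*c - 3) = -2*c^5 + 6*c^4 - 7*c^2 - 6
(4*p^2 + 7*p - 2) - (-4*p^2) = 8*p^2 + 7*p - 2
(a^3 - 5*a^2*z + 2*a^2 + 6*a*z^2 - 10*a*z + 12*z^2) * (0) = 0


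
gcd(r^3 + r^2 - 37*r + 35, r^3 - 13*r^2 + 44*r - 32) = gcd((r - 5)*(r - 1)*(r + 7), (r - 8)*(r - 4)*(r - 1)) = r - 1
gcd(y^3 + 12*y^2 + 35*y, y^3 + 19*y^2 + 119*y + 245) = y^2 + 12*y + 35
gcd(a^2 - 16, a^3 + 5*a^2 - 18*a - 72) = a - 4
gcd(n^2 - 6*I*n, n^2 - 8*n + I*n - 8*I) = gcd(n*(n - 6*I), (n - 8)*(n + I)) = 1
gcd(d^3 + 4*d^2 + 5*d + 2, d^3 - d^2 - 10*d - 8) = d^2 + 3*d + 2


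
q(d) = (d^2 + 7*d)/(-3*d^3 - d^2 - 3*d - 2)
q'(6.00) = 0.03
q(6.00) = -0.11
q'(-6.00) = -0.01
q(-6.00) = -0.00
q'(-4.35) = -0.04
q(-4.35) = -0.05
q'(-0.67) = -100.37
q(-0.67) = -9.15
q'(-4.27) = -0.04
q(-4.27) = -0.05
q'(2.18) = 0.25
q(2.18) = -0.45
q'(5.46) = 0.03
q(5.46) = -0.13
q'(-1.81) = -0.65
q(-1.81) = -0.52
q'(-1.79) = -0.68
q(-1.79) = -0.54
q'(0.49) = -0.60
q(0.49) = -0.90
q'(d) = (2*d + 7)/(-3*d^3 - d^2 - 3*d - 2) + (d^2 + 7*d)*(9*d^2 + 2*d + 3)/(-3*d^3 - d^2 - 3*d - 2)^2 = (d*(d + 7)*(9*d^2 + 2*d + 3) - (2*d + 7)*(3*d^3 + d^2 + 3*d + 2))/(3*d^3 + d^2 + 3*d + 2)^2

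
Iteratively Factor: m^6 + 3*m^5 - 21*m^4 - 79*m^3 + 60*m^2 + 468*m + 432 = (m + 3)*(m^5 - 21*m^3 - 16*m^2 + 108*m + 144) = (m - 4)*(m + 3)*(m^4 + 4*m^3 - 5*m^2 - 36*m - 36) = (m - 4)*(m + 3)^2*(m^3 + m^2 - 8*m - 12) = (m - 4)*(m - 3)*(m + 3)^2*(m^2 + 4*m + 4) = (m - 4)*(m - 3)*(m + 2)*(m + 3)^2*(m + 2)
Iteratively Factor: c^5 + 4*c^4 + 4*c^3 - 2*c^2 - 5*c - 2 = (c - 1)*(c^4 + 5*c^3 + 9*c^2 + 7*c + 2) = (c - 1)*(c + 1)*(c^3 + 4*c^2 + 5*c + 2) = (c - 1)*(c + 1)*(c + 2)*(c^2 + 2*c + 1) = (c - 1)*(c + 1)^2*(c + 2)*(c + 1)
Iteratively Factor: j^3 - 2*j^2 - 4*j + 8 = (j - 2)*(j^2 - 4) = (j - 2)*(j + 2)*(j - 2)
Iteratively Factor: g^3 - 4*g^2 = (g)*(g^2 - 4*g) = g*(g - 4)*(g)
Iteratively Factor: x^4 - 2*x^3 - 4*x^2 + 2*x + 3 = (x + 1)*(x^3 - 3*x^2 - x + 3) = (x - 1)*(x + 1)*(x^2 - 2*x - 3) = (x - 3)*(x - 1)*(x + 1)*(x + 1)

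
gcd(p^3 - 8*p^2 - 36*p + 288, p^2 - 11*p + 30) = p - 6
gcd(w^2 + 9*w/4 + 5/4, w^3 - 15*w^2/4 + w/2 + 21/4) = w + 1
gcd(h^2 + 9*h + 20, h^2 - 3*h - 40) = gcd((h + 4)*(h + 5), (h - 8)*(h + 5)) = h + 5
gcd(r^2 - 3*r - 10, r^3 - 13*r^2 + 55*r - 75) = r - 5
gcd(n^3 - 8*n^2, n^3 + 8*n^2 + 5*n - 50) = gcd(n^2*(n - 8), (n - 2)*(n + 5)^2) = 1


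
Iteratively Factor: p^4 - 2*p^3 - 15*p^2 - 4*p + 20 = (p + 2)*(p^3 - 4*p^2 - 7*p + 10) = (p - 1)*(p + 2)*(p^2 - 3*p - 10) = (p - 1)*(p + 2)^2*(p - 5)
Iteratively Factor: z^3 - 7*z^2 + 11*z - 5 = (z - 1)*(z^2 - 6*z + 5) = (z - 5)*(z - 1)*(z - 1)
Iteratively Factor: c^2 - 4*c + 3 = (c - 3)*(c - 1)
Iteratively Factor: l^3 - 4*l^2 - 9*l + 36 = (l + 3)*(l^2 - 7*l + 12) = (l - 3)*(l + 3)*(l - 4)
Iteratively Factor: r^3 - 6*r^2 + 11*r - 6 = (r - 2)*(r^2 - 4*r + 3) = (r - 3)*(r - 2)*(r - 1)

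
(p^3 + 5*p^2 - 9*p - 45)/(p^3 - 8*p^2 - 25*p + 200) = (p^2 - 9)/(p^2 - 13*p + 40)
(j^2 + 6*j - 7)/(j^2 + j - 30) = (j^2 + 6*j - 7)/(j^2 + j - 30)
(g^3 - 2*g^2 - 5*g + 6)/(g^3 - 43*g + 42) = (g^2 - g - 6)/(g^2 + g - 42)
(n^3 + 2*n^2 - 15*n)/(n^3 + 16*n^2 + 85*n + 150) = n*(n - 3)/(n^2 + 11*n + 30)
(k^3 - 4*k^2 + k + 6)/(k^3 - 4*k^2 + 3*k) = (k^2 - k - 2)/(k*(k - 1))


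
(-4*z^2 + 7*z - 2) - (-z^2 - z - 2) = -3*z^2 + 8*z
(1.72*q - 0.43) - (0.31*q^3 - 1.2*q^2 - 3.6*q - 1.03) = -0.31*q^3 + 1.2*q^2 + 5.32*q + 0.6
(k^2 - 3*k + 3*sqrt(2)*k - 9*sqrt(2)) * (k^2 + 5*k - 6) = k^4 + 2*k^3 + 3*sqrt(2)*k^3 - 21*k^2 + 6*sqrt(2)*k^2 - 63*sqrt(2)*k + 18*k + 54*sqrt(2)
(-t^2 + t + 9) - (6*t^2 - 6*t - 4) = -7*t^2 + 7*t + 13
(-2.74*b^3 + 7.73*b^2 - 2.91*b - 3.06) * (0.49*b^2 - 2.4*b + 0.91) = -1.3426*b^5 + 10.3637*b^4 - 22.4713*b^3 + 12.5189*b^2 + 4.6959*b - 2.7846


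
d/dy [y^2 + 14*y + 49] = 2*y + 14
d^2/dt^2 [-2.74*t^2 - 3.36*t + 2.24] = -5.48000000000000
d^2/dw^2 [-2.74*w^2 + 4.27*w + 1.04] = -5.48000000000000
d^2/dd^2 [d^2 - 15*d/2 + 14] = 2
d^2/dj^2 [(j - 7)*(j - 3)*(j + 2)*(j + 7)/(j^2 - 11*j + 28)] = 2*(j^3 - 12*j^2 + 48*j + 2)/(j^3 - 12*j^2 + 48*j - 64)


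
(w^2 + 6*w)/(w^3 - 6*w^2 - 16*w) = (w + 6)/(w^2 - 6*w - 16)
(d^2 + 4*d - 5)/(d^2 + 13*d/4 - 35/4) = 4*(d - 1)/(4*d - 7)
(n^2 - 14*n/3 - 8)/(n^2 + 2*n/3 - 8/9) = 3*(n - 6)/(3*n - 2)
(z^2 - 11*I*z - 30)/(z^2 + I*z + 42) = (z - 5*I)/(z + 7*I)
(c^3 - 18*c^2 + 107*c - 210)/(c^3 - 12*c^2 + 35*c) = (c - 6)/c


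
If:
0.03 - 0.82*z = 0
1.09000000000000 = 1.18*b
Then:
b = 0.92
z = 0.04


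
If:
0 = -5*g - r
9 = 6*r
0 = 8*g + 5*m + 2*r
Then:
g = -3/10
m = -3/25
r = 3/2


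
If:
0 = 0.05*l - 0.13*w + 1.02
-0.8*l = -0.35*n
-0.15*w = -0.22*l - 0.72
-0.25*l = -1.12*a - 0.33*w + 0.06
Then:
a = -1.95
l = 2.82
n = 6.43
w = 8.93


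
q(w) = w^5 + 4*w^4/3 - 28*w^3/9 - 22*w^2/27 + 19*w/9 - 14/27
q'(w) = 5*w^4 + 16*w^3/3 - 28*w^2/3 - 44*w/27 + 19/9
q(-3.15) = -96.87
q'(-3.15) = 240.22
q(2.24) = 55.12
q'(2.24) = 137.45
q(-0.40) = -1.27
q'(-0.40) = 1.06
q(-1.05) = 0.31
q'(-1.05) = -6.56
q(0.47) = 0.06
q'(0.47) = 0.08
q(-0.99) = -0.06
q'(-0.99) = -5.80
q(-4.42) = -935.21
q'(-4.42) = 1274.79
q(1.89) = 20.69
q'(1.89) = 65.50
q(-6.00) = -5418.52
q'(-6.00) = 5003.89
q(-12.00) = -215951.19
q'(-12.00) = 93141.67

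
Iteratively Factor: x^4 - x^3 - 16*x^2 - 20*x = (x + 2)*(x^3 - 3*x^2 - 10*x) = (x - 5)*(x + 2)*(x^2 + 2*x) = (x - 5)*(x + 2)^2*(x)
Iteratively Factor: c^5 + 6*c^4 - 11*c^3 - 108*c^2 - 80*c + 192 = (c - 1)*(c^4 + 7*c^3 - 4*c^2 - 112*c - 192) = (c - 1)*(c + 4)*(c^3 + 3*c^2 - 16*c - 48) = (c - 1)*(c + 3)*(c + 4)*(c^2 - 16) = (c - 1)*(c + 3)*(c + 4)^2*(c - 4)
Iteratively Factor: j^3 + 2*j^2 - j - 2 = (j + 1)*(j^2 + j - 2) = (j + 1)*(j + 2)*(j - 1)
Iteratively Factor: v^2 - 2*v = (v - 2)*(v)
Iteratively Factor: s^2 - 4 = (s + 2)*(s - 2)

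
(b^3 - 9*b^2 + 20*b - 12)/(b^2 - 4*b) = (b^3 - 9*b^2 + 20*b - 12)/(b*(b - 4))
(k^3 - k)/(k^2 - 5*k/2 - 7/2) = 2*k*(k - 1)/(2*k - 7)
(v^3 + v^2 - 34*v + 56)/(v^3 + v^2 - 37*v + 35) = (v^2 - 6*v + 8)/(v^2 - 6*v + 5)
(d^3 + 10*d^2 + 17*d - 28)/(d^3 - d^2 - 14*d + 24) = (d^2 + 6*d - 7)/(d^2 - 5*d + 6)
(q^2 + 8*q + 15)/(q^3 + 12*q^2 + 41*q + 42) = (q + 5)/(q^2 + 9*q + 14)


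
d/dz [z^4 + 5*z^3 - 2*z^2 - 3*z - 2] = 4*z^3 + 15*z^2 - 4*z - 3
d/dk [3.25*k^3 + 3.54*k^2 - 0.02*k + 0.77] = 9.75*k^2 + 7.08*k - 0.02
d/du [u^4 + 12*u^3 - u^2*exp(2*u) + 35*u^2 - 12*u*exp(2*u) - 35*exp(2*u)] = 4*u^3 - 2*u^2*exp(2*u) + 36*u^2 - 26*u*exp(2*u) + 70*u - 82*exp(2*u)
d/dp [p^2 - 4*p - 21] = 2*p - 4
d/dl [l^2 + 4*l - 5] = 2*l + 4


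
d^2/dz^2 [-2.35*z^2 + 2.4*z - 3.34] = -4.70000000000000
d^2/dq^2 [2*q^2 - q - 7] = 4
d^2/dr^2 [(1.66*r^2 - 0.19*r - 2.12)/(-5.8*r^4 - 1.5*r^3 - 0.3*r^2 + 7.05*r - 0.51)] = (-335.0544*r^8 - 9.95279999999985*r^7 + 1451.0908*r^6 - 256.6602*r^5 + 183.28572*r^4 - 327.9141*r^3 - 208.84104*r^2 - 36.80802*r + 210.592638)/(195.112*r^12 + 151.38*r^11 + 69.426*r^10 - 692.451*r^9 - 312.9498*r^8 - 94.1625*r^7 + 854.5824*r^6 + 98.01135*r^5 + 17.03619*r^4 - 355.704075*r^3 + 76.278915*r^2 - 5.501115*r + 0.132651)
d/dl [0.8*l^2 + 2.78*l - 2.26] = 1.6*l + 2.78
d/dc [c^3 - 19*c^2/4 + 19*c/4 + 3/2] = 3*c^2 - 19*c/2 + 19/4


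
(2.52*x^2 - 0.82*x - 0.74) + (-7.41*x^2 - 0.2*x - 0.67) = -4.89*x^2 - 1.02*x - 1.41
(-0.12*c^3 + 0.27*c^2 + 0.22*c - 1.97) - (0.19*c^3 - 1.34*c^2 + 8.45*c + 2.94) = -0.31*c^3 + 1.61*c^2 - 8.23*c - 4.91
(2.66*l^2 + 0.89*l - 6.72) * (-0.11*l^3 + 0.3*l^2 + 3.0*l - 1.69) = -0.2926*l^5 + 0.7001*l^4 + 8.9862*l^3 - 3.8414*l^2 - 21.6641*l + 11.3568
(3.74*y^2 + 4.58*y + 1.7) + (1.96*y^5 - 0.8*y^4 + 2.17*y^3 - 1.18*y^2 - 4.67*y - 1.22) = 1.96*y^5 - 0.8*y^4 + 2.17*y^3 + 2.56*y^2 - 0.0899999999999999*y + 0.48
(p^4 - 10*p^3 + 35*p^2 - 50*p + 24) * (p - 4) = p^5 - 14*p^4 + 75*p^3 - 190*p^2 + 224*p - 96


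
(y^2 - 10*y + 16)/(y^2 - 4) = (y - 8)/(y + 2)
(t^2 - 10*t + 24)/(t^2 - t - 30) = (t - 4)/(t + 5)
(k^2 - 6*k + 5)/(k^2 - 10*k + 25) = (k - 1)/(k - 5)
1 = 1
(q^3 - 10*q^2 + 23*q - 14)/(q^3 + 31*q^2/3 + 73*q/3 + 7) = 3*(q^3 - 10*q^2 + 23*q - 14)/(3*q^3 + 31*q^2 + 73*q + 21)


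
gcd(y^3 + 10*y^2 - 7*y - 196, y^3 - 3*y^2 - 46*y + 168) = y^2 + 3*y - 28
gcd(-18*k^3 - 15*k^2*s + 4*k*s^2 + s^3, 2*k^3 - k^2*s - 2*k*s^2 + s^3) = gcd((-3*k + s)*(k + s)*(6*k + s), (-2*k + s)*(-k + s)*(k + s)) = k + s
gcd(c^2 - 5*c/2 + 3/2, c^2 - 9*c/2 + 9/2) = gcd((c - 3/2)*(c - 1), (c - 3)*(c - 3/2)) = c - 3/2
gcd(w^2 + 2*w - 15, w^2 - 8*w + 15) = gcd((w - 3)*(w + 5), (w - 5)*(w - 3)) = w - 3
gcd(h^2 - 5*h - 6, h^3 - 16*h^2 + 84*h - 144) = h - 6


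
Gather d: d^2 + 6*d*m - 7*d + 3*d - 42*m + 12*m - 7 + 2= d^2 + d*(6*m - 4) - 30*m - 5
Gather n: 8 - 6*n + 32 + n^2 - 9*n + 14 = n^2 - 15*n + 54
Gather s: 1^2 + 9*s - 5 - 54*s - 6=-45*s - 10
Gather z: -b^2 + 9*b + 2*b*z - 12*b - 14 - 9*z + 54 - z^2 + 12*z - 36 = -b^2 - 3*b - z^2 + z*(2*b + 3) + 4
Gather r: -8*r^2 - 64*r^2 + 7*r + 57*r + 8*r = -72*r^2 + 72*r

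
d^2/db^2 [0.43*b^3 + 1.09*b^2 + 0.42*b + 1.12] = 2.58*b + 2.18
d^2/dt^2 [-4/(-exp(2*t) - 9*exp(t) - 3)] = 4*(2*(2*exp(t) + 9)^2*exp(t) - (4*exp(t) + 9)*(exp(2*t) + 9*exp(t) + 3))*exp(t)/(exp(2*t) + 9*exp(t) + 3)^3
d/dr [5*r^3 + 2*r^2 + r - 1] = 15*r^2 + 4*r + 1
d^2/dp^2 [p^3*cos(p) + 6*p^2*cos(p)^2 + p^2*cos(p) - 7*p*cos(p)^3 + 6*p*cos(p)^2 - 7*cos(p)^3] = -p^3*cos(p) - 6*p^2*sin(p) - p^2*cos(p) - 12*p^2*cos(2*p) - 4*p*sin(p) - 24*p*sin(2*p) + 45*p*cos(p)/4 - 12*p*cos(2*p) + 63*p*cos(3*p)/4 + 21*sin(p)/2 - 12*sin(2*p) + 21*sin(3*p)/2 + 29*cos(p)/4 + 6*cos(2*p) + 63*cos(3*p)/4 + 6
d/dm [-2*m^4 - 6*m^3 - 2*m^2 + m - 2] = -8*m^3 - 18*m^2 - 4*m + 1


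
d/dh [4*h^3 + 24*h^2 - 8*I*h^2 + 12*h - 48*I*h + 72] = 12*h^2 + 16*h*(3 - I) + 12 - 48*I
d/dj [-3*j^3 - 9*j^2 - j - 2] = -9*j^2 - 18*j - 1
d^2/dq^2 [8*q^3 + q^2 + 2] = 48*q + 2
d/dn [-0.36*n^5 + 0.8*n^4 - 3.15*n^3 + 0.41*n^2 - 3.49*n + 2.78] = -1.8*n^4 + 3.2*n^3 - 9.45*n^2 + 0.82*n - 3.49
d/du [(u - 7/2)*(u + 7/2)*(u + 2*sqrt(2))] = 3*u^2 + 4*sqrt(2)*u - 49/4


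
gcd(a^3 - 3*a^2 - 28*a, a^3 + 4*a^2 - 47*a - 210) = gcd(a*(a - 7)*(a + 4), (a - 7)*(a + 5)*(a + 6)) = a - 7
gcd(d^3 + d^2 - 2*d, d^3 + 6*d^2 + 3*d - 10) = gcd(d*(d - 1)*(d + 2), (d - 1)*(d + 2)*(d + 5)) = d^2 + d - 2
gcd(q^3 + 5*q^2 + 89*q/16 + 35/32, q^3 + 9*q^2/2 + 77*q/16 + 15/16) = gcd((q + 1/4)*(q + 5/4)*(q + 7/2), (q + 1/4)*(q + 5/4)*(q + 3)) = q^2 + 3*q/2 + 5/16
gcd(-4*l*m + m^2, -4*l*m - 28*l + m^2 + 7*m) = 4*l - m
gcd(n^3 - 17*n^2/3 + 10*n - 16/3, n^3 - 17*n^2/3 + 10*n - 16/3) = n^3 - 17*n^2/3 + 10*n - 16/3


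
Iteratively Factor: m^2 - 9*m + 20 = (m - 5)*(m - 4)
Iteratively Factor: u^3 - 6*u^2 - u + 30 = (u - 5)*(u^2 - u - 6) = (u - 5)*(u - 3)*(u + 2)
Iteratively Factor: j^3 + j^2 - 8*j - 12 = (j + 2)*(j^2 - j - 6) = (j - 3)*(j + 2)*(j + 2)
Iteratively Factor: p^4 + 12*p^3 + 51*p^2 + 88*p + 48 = (p + 1)*(p^3 + 11*p^2 + 40*p + 48) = (p + 1)*(p + 3)*(p^2 + 8*p + 16) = (p + 1)*(p + 3)*(p + 4)*(p + 4)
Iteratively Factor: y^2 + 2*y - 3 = (y + 3)*(y - 1)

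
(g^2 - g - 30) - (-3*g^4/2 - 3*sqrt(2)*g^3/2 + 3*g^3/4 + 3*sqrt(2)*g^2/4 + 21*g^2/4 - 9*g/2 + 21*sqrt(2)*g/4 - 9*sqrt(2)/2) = 3*g^4/2 - 3*g^3/4 + 3*sqrt(2)*g^3/2 - 17*g^2/4 - 3*sqrt(2)*g^2/4 - 21*sqrt(2)*g/4 + 7*g/2 - 30 + 9*sqrt(2)/2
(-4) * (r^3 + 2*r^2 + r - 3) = -4*r^3 - 8*r^2 - 4*r + 12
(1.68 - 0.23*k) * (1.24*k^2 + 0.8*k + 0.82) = -0.2852*k^3 + 1.8992*k^2 + 1.1554*k + 1.3776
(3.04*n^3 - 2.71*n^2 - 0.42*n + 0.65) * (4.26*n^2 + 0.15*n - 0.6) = 12.9504*n^5 - 11.0886*n^4 - 4.0197*n^3 + 4.332*n^2 + 0.3495*n - 0.39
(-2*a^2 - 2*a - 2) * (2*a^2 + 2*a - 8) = -4*a^4 - 8*a^3 + 8*a^2 + 12*a + 16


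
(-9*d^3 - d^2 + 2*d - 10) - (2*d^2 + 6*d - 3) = -9*d^3 - 3*d^2 - 4*d - 7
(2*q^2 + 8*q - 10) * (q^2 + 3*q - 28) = 2*q^4 + 14*q^3 - 42*q^2 - 254*q + 280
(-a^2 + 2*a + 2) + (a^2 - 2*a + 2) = 4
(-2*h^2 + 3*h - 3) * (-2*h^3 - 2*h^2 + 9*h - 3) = 4*h^5 - 2*h^4 - 18*h^3 + 39*h^2 - 36*h + 9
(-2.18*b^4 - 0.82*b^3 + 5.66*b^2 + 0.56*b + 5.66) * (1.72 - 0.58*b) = 1.2644*b^5 - 3.274*b^4 - 4.6932*b^3 + 9.4104*b^2 - 2.3196*b + 9.7352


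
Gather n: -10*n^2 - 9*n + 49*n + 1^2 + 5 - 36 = -10*n^2 + 40*n - 30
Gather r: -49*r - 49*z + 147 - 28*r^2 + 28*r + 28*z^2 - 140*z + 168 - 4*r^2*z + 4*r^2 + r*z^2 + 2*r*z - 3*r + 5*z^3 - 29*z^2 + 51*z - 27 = r^2*(-4*z - 24) + r*(z^2 + 2*z - 24) + 5*z^3 - z^2 - 138*z + 288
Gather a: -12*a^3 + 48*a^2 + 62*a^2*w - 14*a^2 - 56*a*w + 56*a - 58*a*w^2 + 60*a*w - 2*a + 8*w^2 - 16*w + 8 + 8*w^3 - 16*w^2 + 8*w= -12*a^3 + a^2*(62*w + 34) + a*(-58*w^2 + 4*w + 54) + 8*w^3 - 8*w^2 - 8*w + 8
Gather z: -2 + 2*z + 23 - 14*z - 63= -12*z - 42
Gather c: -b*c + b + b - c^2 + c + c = 2*b - c^2 + c*(2 - b)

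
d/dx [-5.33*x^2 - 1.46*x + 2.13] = -10.66*x - 1.46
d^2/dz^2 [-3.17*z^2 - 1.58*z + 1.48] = -6.34000000000000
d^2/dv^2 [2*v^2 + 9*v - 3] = 4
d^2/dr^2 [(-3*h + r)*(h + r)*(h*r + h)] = 2*h*(-2*h + 3*r + 1)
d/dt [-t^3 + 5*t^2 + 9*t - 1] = -3*t^2 + 10*t + 9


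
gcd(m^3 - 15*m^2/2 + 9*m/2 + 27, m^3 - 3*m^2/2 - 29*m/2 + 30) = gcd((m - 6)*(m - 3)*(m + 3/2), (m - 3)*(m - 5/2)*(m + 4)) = m - 3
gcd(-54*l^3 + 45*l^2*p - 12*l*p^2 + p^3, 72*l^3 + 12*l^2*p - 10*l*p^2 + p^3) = -6*l + p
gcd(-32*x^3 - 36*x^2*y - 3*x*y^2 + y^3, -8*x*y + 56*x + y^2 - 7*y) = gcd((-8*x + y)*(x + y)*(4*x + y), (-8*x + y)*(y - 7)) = 8*x - y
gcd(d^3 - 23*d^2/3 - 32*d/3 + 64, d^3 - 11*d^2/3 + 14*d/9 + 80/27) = d - 8/3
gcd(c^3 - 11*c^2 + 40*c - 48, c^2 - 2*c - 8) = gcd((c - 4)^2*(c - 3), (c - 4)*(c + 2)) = c - 4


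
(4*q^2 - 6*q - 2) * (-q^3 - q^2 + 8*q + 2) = -4*q^5 + 2*q^4 + 40*q^3 - 38*q^2 - 28*q - 4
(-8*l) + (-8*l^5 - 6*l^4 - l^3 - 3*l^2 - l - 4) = -8*l^5 - 6*l^4 - l^3 - 3*l^2 - 9*l - 4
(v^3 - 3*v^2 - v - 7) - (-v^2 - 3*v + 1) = v^3 - 2*v^2 + 2*v - 8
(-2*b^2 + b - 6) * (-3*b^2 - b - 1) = 6*b^4 - b^3 + 19*b^2 + 5*b + 6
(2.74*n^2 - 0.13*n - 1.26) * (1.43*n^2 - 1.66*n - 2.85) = 3.9182*n^4 - 4.7343*n^3 - 9.395*n^2 + 2.4621*n + 3.591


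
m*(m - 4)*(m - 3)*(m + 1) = m^4 - 6*m^3 + 5*m^2 + 12*m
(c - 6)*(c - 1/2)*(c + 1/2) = c^3 - 6*c^2 - c/4 + 3/2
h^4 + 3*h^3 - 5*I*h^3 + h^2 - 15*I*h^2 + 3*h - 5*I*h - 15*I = (h + 3)*(h - 5*I)*(-I*h + 1)*(I*h + 1)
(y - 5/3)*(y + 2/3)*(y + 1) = y^3 - 19*y/9 - 10/9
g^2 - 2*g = g*(g - 2)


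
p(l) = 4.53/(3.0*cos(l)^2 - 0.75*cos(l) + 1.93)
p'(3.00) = -0.14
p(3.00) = 0.81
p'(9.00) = -0.45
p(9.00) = 0.89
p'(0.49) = 0.75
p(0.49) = 1.26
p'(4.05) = 1.28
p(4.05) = 1.28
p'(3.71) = 0.64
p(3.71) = 0.97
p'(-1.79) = 1.82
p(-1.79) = 2.03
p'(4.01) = 1.19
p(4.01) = 1.24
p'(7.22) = 1.59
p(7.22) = 1.78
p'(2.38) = -0.97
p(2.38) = 1.12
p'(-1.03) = -1.66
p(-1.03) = 1.94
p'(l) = 4.53*(6.0*sin(l)*cos(l) - 0.75*sin(l))/(3.0*cos(l)^2 - 0.75*cos(l) + 1.93)^2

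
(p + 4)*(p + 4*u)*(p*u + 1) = p^3*u + 4*p^2*u^2 + 4*p^2*u + p^2 + 16*p*u^2 + 4*p*u + 4*p + 16*u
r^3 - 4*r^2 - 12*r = r*(r - 6)*(r + 2)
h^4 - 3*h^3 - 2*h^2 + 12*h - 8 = (h - 2)^2*(h - 1)*(h + 2)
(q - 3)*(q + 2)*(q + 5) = q^3 + 4*q^2 - 11*q - 30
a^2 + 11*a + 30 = (a + 5)*(a + 6)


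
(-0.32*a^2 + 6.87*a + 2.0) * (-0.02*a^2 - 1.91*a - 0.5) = 0.0064*a^4 + 0.4738*a^3 - 13.0017*a^2 - 7.255*a - 1.0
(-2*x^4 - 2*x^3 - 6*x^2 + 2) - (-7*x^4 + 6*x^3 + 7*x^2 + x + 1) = 5*x^4 - 8*x^3 - 13*x^2 - x + 1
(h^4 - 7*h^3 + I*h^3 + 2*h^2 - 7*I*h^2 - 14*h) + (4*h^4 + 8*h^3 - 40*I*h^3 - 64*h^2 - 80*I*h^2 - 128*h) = 5*h^4 + h^3 - 39*I*h^3 - 62*h^2 - 87*I*h^2 - 142*h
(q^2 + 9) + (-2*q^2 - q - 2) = -q^2 - q + 7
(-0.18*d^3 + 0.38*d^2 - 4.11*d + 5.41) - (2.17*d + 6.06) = -0.18*d^3 + 0.38*d^2 - 6.28*d - 0.649999999999999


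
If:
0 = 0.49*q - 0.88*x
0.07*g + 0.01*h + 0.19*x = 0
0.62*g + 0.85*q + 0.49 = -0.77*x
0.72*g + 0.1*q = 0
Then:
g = 0.06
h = 3.95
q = -0.41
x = -0.23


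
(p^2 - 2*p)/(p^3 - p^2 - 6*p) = (2 - p)/(-p^2 + p + 6)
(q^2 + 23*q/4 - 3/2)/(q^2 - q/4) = (q + 6)/q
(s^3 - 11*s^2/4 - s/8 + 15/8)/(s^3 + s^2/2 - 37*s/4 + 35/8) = (4*s^2 - s - 3)/(4*s^2 + 12*s - 7)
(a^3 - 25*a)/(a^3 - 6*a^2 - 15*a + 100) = a*(a + 5)/(a^2 - a - 20)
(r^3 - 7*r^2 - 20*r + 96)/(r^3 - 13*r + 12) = (r - 8)/(r - 1)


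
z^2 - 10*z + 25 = (z - 5)^2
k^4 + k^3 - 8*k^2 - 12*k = k*(k - 3)*(k + 2)^2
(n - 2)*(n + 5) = n^2 + 3*n - 10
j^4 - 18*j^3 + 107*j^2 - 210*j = j*(j - 7)*(j - 6)*(j - 5)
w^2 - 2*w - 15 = (w - 5)*(w + 3)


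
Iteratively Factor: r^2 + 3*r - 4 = (r - 1)*(r + 4)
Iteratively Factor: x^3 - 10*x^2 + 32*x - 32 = (x - 4)*(x^2 - 6*x + 8) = (x - 4)*(x - 2)*(x - 4)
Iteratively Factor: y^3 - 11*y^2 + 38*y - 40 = (y - 2)*(y^2 - 9*y + 20) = (y - 4)*(y - 2)*(y - 5)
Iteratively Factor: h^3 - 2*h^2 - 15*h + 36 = (h - 3)*(h^2 + h - 12) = (h - 3)*(h + 4)*(h - 3)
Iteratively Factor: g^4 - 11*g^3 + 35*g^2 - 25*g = (g - 5)*(g^3 - 6*g^2 + 5*g) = g*(g - 5)*(g^2 - 6*g + 5) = g*(g - 5)*(g - 1)*(g - 5)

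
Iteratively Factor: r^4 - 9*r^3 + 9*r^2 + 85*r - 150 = (r + 3)*(r^3 - 12*r^2 + 45*r - 50) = (r - 2)*(r + 3)*(r^2 - 10*r + 25) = (r - 5)*(r - 2)*(r + 3)*(r - 5)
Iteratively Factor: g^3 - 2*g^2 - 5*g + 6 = (g - 3)*(g^2 + g - 2) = (g - 3)*(g + 2)*(g - 1)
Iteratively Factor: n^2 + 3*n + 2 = (n + 2)*(n + 1)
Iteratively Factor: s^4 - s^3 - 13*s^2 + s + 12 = (s - 1)*(s^3 - 13*s - 12) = (s - 1)*(s + 1)*(s^2 - s - 12) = (s - 1)*(s + 1)*(s + 3)*(s - 4)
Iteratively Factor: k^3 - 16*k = (k - 4)*(k^2 + 4*k) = (k - 4)*(k + 4)*(k)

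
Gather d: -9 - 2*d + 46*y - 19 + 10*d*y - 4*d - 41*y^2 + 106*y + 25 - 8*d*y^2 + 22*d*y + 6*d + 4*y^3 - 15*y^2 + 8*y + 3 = d*(-8*y^2 + 32*y) + 4*y^3 - 56*y^2 + 160*y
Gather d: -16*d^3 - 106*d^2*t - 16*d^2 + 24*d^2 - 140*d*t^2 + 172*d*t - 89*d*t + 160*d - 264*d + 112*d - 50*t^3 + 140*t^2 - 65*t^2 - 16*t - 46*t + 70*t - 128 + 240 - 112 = -16*d^3 + d^2*(8 - 106*t) + d*(-140*t^2 + 83*t + 8) - 50*t^3 + 75*t^2 + 8*t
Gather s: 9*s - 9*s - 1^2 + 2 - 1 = 0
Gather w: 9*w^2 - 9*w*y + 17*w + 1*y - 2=9*w^2 + w*(17 - 9*y) + y - 2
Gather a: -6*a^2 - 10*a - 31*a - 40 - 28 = -6*a^2 - 41*a - 68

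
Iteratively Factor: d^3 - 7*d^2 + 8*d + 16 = (d - 4)*(d^2 - 3*d - 4) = (d - 4)^2*(d + 1)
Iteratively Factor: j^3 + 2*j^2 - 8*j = (j + 4)*(j^2 - 2*j) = j*(j + 4)*(j - 2)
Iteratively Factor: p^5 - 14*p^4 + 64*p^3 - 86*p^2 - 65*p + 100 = (p + 1)*(p^4 - 15*p^3 + 79*p^2 - 165*p + 100) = (p - 1)*(p + 1)*(p^3 - 14*p^2 + 65*p - 100) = (p - 5)*(p - 1)*(p + 1)*(p^2 - 9*p + 20) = (p - 5)*(p - 4)*(p - 1)*(p + 1)*(p - 5)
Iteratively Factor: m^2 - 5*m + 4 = (m - 1)*(m - 4)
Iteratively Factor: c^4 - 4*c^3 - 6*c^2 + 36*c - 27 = (c + 3)*(c^3 - 7*c^2 + 15*c - 9) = (c - 3)*(c + 3)*(c^2 - 4*c + 3) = (c - 3)^2*(c + 3)*(c - 1)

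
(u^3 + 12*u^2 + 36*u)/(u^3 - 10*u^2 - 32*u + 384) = u*(u + 6)/(u^2 - 16*u + 64)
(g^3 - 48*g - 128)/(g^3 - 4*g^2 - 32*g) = (g + 4)/g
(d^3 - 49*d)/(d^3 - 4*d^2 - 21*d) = (d + 7)/(d + 3)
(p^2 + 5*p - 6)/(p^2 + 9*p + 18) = (p - 1)/(p + 3)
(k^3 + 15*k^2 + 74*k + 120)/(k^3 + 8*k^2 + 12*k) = (k^2 + 9*k + 20)/(k*(k + 2))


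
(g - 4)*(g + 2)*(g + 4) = g^3 + 2*g^2 - 16*g - 32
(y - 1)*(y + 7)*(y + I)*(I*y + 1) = I*y^4 + 6*I*y^3 - 6*I*y^2 + 6*I*y - 7*I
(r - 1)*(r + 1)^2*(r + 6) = r^4 + 7*r^3 + 5*r^2 - 7*r - 6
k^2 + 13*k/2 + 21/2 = (k + 3)*(k + 7/2)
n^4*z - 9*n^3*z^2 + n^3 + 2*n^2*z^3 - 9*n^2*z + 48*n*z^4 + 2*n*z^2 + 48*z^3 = (n - 8*z)*(n - 3*z)*(n + 2*z)*(n*z + 1)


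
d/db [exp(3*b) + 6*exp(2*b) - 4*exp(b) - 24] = (3*exp(2*b) + 12*exp(b) - 4)*exp(b)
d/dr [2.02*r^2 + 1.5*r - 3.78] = 4.04*r + 1.5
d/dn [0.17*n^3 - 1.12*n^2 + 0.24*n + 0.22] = 0.51*n^2 - 2.24*n + 0.24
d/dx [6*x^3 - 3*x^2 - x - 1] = 18*x^2 - 6*x - 1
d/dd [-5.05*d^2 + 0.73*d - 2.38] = 0.73 - 10.1*d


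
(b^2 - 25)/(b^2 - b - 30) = (b - 5)/(b - 6)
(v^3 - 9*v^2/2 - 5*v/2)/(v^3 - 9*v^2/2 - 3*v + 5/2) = v*(2*v + 1)/(2*v^2 + v - 1)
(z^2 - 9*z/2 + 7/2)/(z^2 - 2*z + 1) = (z - 7/2)/(z - 1)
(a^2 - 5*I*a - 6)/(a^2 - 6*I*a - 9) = (a - 2*I)/(a - 3*I)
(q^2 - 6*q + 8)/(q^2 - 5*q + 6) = (q - 4)/(q - 3)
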